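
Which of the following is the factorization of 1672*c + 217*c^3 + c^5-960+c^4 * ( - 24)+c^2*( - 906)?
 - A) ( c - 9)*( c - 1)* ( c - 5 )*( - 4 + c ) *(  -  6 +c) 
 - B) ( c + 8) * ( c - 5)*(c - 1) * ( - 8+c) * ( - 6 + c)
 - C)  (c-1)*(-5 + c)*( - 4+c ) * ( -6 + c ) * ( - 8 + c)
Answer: C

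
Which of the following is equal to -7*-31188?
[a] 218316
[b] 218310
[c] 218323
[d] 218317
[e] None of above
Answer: a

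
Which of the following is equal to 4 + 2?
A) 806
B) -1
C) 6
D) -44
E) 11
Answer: C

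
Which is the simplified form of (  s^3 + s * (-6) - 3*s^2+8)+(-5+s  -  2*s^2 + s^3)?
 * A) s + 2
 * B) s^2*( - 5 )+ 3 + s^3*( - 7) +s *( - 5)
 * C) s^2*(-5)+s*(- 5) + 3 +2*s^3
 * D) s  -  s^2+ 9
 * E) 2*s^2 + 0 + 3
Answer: C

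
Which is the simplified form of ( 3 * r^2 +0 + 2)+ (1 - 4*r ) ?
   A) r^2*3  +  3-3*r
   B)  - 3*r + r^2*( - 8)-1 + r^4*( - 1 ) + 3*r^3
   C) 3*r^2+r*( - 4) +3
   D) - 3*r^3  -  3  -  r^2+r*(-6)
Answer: C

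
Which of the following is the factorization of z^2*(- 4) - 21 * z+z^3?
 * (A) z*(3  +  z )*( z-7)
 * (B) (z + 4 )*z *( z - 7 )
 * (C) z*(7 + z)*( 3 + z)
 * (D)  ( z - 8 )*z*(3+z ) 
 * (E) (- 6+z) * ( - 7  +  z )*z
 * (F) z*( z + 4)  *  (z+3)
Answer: A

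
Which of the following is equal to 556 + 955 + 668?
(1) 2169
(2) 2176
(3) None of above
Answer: 3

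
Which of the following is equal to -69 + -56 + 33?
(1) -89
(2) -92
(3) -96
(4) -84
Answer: 2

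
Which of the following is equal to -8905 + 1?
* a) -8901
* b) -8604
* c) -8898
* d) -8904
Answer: d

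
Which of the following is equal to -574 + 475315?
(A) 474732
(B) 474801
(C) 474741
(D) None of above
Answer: C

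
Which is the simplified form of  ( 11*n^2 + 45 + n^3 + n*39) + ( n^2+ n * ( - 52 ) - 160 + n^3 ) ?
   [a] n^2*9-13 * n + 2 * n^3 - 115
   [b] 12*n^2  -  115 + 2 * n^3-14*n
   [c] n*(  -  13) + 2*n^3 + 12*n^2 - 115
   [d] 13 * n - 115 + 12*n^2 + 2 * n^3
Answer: c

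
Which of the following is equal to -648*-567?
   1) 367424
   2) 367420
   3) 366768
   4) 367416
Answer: 4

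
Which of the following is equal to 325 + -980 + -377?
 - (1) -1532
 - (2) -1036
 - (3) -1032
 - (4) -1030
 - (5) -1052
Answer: 3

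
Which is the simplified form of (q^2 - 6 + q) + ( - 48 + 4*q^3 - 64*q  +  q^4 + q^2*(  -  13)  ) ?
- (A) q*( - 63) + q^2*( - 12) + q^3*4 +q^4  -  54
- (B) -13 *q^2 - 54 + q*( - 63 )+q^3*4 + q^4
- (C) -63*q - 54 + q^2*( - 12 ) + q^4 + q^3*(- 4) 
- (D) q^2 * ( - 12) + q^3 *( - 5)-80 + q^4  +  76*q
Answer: A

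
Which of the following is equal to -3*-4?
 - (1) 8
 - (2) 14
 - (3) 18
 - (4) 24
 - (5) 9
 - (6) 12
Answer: 6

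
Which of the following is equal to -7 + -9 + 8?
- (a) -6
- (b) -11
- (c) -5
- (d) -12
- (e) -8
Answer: e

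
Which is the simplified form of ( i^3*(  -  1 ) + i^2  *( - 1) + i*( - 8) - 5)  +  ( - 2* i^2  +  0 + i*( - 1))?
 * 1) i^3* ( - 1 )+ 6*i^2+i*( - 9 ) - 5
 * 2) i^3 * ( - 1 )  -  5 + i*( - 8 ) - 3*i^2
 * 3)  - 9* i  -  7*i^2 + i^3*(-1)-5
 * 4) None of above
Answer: 4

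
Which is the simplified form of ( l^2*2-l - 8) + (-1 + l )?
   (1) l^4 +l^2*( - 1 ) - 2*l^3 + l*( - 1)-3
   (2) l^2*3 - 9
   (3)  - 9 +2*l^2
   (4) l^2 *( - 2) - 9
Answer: 3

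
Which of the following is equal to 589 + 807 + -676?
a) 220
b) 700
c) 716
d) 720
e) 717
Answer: d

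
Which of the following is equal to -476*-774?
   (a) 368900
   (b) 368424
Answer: b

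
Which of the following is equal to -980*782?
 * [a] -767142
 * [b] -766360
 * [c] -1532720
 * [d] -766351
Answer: b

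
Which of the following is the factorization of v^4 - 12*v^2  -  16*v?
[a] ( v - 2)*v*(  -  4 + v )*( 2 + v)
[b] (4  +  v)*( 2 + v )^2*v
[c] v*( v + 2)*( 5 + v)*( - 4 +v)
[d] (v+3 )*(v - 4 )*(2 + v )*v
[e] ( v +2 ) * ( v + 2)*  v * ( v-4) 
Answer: e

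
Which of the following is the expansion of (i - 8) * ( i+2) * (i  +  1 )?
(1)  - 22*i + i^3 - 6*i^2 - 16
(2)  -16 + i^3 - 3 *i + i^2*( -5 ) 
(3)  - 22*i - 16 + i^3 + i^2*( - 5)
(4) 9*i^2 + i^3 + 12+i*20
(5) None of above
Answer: 3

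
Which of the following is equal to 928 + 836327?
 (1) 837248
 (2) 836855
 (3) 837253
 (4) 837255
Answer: 4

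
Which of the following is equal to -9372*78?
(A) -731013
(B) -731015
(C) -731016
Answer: C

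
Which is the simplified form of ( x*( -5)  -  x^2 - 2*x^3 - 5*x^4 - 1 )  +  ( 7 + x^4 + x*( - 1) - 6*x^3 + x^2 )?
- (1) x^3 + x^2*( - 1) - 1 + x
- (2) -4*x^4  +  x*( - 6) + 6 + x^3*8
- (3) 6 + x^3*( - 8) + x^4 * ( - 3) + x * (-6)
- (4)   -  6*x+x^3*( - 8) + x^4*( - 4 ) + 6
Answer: 4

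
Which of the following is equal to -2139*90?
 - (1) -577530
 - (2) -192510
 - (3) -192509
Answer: 2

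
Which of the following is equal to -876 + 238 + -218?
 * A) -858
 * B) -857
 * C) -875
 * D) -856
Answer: D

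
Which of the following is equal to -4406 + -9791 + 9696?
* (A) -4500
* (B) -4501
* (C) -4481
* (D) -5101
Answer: B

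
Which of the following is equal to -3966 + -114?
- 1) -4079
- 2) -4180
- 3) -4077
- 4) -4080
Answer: 4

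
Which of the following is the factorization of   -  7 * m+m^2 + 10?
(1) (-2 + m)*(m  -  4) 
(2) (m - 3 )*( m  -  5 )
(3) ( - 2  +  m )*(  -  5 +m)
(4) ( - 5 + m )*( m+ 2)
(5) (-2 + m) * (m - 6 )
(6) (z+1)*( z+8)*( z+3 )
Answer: 3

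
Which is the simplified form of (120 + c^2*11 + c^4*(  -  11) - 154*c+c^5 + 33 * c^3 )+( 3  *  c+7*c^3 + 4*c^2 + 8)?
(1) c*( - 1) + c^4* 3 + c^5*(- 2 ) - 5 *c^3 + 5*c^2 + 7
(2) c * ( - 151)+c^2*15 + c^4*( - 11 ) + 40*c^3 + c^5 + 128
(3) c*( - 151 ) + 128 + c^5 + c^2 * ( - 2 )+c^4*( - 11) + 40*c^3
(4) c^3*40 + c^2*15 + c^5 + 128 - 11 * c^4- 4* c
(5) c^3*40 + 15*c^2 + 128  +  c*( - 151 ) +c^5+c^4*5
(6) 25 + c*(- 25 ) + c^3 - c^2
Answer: 2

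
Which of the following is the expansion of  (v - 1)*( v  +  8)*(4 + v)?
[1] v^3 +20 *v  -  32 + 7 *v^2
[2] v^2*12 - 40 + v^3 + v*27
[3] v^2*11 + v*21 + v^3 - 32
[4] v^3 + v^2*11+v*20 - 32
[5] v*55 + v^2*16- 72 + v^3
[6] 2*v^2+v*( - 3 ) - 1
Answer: 4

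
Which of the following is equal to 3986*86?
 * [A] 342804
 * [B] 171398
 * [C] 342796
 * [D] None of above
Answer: C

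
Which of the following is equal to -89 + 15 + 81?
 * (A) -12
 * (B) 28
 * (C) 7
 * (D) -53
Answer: C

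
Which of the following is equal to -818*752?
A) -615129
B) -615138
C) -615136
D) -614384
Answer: C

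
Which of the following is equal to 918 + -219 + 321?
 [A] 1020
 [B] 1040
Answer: A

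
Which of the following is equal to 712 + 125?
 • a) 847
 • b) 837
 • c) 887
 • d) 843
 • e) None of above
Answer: b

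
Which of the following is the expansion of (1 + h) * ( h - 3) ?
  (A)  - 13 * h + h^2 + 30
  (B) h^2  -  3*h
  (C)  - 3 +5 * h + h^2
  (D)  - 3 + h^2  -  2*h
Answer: D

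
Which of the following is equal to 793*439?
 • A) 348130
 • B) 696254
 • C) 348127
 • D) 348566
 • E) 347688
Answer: C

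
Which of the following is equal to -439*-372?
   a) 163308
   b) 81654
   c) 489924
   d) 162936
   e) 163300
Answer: a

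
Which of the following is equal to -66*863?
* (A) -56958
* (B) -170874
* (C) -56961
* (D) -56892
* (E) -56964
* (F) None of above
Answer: A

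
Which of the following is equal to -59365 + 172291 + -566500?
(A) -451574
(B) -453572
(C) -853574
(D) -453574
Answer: D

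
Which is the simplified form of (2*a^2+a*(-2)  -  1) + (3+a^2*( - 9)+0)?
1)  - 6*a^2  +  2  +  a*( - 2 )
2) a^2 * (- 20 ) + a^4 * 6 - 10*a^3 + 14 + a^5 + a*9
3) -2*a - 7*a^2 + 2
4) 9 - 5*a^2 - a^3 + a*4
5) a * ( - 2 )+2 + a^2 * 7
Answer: 3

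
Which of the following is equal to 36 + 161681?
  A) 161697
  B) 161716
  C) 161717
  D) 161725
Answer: C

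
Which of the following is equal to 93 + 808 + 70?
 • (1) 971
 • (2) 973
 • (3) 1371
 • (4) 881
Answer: 1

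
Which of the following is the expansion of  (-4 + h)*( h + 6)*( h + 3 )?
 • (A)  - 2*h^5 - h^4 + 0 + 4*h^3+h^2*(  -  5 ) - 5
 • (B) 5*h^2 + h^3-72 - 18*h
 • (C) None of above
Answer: B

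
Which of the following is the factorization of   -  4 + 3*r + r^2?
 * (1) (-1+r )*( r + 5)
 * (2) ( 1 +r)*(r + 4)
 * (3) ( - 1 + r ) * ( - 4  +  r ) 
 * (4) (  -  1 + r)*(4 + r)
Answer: 4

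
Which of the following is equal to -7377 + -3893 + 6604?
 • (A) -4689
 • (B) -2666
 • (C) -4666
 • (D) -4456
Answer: C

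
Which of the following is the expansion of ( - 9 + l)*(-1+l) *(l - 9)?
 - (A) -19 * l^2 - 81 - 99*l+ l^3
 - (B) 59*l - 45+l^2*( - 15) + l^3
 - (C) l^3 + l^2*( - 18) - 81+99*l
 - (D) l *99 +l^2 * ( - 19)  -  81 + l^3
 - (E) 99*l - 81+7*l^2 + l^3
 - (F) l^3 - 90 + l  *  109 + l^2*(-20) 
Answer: D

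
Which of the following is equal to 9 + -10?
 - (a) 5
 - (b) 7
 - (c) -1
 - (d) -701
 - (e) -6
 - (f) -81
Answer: c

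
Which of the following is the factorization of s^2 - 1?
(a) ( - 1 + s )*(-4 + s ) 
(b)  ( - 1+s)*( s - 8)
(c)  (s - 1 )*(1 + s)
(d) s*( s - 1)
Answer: c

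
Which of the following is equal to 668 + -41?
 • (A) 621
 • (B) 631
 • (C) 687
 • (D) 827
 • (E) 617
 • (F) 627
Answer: F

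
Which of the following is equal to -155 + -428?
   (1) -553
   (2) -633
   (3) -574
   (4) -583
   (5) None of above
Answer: 4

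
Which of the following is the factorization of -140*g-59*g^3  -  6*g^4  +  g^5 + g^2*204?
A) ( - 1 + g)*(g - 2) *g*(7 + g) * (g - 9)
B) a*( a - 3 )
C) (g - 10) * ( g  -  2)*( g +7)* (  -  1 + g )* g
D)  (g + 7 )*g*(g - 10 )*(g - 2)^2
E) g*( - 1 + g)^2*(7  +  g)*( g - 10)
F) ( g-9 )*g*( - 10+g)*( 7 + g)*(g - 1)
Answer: C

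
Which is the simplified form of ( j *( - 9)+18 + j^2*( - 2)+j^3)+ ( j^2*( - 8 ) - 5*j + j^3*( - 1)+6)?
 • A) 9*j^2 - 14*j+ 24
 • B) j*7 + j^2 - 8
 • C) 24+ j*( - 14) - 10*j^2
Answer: C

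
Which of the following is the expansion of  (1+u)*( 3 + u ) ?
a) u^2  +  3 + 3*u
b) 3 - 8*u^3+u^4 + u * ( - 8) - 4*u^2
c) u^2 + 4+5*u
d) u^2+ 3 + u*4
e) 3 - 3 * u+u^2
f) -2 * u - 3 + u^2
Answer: d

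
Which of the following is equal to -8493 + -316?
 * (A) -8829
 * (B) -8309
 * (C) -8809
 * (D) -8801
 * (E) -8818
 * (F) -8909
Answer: C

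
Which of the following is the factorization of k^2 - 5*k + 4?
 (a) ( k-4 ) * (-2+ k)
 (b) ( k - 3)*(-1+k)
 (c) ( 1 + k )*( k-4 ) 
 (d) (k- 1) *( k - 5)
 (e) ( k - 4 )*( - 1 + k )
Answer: e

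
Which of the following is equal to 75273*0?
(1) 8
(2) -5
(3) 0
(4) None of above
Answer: 3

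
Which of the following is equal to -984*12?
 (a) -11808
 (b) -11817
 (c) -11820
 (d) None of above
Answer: a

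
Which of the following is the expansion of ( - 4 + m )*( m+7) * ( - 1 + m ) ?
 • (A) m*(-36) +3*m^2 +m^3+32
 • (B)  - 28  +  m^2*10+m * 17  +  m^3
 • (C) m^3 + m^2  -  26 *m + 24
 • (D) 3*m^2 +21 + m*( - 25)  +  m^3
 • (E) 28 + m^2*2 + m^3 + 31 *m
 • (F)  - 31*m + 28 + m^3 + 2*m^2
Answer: F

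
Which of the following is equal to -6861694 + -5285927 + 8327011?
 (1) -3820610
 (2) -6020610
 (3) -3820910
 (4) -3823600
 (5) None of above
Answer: 1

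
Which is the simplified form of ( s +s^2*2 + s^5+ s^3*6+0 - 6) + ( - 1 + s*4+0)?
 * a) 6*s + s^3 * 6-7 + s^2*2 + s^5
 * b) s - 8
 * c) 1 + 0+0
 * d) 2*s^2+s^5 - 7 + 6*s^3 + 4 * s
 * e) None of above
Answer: e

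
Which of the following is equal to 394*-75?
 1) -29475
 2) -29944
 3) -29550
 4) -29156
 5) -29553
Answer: 3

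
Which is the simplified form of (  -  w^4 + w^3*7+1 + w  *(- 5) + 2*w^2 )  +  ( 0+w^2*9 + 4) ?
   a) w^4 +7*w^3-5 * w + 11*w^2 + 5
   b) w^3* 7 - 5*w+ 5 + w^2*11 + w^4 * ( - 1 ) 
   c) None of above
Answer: b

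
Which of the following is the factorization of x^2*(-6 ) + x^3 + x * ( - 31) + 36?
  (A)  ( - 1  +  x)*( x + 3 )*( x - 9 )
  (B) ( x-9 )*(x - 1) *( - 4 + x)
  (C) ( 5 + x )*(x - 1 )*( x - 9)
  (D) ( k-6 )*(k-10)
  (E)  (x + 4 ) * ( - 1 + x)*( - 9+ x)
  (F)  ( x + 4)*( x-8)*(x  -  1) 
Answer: E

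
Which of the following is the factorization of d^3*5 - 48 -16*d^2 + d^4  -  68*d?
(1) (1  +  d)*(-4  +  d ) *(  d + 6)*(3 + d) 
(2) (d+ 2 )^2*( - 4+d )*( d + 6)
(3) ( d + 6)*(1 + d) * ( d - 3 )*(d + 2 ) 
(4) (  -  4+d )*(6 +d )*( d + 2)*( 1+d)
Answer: 4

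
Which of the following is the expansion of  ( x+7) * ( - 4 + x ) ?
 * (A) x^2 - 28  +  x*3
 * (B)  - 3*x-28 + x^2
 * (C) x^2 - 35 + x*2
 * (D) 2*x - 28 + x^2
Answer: A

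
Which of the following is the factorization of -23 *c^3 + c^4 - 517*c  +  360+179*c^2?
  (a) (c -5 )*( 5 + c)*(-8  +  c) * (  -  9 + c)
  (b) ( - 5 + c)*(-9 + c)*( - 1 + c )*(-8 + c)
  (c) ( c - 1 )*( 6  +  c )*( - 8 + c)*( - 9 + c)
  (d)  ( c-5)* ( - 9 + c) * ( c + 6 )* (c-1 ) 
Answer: b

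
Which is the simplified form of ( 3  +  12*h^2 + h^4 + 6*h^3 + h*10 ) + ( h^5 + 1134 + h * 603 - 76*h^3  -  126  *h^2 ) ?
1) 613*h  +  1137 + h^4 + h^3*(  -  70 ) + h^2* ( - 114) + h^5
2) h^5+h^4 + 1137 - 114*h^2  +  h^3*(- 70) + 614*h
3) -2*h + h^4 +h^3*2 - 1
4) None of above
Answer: 1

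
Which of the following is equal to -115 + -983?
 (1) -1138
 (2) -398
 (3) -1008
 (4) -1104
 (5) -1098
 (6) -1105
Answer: 5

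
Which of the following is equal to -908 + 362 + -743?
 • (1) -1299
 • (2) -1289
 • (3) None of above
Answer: 2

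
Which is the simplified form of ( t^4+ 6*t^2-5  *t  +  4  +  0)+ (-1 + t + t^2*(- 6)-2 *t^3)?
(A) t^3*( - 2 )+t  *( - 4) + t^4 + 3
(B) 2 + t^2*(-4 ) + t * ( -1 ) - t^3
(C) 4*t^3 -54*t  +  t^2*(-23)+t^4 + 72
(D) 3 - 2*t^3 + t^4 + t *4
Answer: A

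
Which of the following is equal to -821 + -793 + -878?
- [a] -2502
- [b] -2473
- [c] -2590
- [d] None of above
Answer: d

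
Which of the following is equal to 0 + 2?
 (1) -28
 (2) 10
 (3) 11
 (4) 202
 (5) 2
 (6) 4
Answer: 5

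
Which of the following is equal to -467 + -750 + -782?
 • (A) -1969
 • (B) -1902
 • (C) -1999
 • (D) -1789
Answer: C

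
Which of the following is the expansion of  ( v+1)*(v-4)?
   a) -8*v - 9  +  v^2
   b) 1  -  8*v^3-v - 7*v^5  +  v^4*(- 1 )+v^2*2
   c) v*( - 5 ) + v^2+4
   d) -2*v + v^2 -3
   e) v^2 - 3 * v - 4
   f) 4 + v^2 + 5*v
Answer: e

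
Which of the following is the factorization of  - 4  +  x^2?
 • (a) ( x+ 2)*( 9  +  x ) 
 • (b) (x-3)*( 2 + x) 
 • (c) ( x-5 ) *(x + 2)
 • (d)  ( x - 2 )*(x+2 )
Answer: d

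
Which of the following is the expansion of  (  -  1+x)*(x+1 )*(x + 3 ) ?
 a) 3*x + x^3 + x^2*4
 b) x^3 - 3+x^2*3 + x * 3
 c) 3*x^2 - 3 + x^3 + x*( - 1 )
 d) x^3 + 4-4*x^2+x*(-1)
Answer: c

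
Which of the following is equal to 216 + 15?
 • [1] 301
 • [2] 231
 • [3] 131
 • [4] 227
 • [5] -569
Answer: 2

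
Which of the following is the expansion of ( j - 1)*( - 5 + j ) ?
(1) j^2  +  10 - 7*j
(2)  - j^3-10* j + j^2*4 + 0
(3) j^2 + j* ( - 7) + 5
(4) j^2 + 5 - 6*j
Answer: 4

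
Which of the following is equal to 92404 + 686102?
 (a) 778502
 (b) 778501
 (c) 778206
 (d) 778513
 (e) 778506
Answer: e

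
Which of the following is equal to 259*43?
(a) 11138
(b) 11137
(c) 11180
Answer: b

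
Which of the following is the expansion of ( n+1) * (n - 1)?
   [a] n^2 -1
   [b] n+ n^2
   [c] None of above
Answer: a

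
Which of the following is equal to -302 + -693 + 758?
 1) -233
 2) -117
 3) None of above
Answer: 3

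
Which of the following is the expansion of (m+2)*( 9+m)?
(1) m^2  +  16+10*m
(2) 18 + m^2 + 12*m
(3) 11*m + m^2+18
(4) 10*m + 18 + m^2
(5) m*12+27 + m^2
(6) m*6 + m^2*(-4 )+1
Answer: 3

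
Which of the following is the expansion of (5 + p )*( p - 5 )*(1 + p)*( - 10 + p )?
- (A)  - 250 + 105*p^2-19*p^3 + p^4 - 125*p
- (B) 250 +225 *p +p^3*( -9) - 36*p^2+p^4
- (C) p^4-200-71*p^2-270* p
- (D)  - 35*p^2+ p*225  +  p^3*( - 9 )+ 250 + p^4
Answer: D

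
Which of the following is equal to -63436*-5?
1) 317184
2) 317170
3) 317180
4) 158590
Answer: 3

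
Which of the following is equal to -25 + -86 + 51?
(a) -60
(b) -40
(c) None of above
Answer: a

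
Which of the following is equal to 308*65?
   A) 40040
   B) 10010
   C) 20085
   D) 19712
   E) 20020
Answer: E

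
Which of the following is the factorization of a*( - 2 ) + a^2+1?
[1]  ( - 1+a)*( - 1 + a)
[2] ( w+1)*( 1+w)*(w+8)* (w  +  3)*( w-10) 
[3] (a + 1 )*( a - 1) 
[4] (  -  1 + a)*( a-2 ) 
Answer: 1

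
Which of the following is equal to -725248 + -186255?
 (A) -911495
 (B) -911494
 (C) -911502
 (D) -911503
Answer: D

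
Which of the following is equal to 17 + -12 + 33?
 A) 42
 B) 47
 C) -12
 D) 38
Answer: D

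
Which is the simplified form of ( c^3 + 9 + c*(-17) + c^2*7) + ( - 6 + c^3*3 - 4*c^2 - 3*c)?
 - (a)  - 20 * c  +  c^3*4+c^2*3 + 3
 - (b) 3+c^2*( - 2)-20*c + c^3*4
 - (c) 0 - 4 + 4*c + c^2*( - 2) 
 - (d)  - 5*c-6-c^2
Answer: a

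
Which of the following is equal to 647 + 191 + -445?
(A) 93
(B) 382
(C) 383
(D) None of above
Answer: D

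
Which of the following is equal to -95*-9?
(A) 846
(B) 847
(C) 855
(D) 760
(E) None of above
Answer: C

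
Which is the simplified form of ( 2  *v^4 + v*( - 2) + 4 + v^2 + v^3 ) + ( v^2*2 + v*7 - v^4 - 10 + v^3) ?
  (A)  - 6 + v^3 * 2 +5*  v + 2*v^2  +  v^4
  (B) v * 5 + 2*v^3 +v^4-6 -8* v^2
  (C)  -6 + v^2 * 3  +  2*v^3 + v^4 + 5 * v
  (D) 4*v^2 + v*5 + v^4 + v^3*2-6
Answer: C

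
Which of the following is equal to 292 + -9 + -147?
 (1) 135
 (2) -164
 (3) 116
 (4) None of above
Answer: 4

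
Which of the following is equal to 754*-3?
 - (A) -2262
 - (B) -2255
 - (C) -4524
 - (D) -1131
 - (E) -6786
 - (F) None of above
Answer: A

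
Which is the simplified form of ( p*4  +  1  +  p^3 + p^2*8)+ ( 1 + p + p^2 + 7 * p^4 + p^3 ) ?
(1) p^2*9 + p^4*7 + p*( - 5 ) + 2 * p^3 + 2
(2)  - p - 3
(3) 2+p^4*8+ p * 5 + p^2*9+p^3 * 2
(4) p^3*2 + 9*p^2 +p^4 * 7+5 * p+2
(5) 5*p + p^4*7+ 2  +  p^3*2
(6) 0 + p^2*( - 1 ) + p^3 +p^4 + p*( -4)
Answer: 4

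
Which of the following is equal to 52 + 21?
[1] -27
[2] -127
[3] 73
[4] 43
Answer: 3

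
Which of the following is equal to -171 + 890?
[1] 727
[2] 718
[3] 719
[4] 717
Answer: 3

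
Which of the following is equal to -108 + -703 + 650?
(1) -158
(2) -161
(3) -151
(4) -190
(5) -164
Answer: 2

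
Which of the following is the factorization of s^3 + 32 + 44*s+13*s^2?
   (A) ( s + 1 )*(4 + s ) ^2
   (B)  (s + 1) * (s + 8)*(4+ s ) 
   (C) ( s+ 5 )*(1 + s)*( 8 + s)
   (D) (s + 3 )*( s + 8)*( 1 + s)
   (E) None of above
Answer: B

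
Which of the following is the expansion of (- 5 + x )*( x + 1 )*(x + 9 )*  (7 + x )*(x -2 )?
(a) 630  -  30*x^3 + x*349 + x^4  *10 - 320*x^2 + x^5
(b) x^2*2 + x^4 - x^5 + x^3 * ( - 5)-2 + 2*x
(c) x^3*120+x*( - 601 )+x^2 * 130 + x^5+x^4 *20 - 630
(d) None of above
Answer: a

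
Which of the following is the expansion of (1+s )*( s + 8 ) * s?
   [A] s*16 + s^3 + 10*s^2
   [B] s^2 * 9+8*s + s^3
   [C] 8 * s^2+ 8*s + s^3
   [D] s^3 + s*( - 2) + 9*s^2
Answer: B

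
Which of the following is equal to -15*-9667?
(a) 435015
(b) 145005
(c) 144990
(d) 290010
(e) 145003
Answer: b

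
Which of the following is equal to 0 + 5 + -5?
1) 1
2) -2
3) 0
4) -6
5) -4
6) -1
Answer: 3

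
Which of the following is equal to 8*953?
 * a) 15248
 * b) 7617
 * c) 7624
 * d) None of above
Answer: c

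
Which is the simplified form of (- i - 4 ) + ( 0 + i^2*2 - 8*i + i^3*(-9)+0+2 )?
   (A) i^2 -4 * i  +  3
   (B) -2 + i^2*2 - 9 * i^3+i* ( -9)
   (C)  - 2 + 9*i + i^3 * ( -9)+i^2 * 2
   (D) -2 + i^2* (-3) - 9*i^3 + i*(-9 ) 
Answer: B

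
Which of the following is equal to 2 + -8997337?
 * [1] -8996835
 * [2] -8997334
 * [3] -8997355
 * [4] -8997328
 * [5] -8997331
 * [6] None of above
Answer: 6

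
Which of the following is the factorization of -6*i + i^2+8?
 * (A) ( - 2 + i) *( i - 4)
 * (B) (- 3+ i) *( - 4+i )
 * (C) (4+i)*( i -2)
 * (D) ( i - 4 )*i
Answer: A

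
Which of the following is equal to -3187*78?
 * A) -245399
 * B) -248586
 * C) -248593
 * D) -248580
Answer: B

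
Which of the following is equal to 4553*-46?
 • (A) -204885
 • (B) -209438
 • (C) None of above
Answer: B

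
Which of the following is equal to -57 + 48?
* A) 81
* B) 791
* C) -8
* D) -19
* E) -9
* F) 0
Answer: E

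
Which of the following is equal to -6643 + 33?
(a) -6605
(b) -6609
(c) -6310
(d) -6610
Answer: d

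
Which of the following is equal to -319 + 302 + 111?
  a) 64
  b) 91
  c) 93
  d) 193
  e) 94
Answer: e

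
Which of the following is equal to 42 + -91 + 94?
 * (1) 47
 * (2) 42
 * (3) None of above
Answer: 3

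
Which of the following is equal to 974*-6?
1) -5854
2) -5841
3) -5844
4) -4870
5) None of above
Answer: 3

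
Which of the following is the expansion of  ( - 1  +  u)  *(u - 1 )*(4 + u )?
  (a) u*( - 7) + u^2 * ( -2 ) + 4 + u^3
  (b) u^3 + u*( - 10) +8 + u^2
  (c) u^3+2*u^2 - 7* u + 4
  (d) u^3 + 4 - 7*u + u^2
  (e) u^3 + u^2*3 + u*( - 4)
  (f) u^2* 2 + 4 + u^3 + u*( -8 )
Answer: c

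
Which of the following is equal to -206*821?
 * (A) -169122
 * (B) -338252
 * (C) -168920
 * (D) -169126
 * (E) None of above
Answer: D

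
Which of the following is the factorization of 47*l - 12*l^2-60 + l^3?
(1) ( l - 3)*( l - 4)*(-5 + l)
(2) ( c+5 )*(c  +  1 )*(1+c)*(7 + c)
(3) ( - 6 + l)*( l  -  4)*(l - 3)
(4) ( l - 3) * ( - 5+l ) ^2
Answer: 1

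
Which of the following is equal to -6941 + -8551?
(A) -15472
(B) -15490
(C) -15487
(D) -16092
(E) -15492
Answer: E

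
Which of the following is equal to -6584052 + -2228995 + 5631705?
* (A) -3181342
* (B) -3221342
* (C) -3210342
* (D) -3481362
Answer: A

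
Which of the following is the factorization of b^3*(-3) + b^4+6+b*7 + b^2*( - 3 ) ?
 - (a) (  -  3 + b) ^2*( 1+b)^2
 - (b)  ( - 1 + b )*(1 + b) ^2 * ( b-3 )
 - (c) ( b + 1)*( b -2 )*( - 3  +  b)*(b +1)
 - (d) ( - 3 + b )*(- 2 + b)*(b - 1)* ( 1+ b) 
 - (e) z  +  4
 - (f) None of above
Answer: c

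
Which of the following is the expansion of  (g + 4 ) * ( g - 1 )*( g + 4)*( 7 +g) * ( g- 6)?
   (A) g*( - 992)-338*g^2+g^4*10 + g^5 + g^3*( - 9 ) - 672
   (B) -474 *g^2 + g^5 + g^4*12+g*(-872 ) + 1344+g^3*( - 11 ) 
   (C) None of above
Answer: C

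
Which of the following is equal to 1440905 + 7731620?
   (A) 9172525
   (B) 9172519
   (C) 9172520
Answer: A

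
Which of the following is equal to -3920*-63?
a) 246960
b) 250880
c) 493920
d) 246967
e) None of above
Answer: a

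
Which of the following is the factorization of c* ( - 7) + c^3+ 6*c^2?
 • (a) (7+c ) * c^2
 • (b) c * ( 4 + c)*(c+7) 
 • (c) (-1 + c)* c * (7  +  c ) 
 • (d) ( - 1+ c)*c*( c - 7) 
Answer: c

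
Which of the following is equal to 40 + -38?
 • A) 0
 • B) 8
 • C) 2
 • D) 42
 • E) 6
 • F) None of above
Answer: C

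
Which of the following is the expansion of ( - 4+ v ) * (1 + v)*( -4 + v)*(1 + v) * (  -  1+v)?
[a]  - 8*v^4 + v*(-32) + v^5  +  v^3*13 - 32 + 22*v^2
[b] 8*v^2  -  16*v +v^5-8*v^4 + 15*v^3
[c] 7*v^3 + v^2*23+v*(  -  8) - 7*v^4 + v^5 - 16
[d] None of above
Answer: c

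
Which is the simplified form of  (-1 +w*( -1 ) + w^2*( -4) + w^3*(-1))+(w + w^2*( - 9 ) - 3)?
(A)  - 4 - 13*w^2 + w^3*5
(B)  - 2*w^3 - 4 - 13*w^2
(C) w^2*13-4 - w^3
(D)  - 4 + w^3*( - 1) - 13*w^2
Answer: D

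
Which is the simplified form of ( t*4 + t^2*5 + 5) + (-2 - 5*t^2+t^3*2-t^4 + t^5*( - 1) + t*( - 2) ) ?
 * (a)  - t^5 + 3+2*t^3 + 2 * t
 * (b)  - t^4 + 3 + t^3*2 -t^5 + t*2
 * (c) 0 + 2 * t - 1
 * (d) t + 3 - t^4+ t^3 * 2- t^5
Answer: b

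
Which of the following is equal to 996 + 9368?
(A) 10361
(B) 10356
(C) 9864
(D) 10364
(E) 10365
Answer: D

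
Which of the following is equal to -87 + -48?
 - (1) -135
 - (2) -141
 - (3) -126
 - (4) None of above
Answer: 1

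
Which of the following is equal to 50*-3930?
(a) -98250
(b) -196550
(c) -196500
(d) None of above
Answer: c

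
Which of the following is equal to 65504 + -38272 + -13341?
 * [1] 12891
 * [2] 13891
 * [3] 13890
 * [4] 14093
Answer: 2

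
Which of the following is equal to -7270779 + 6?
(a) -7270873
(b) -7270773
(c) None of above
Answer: b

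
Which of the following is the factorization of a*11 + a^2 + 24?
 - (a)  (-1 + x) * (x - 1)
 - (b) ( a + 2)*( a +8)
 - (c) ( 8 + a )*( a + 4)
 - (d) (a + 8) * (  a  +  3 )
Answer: d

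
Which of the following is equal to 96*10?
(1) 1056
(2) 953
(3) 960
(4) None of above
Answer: 3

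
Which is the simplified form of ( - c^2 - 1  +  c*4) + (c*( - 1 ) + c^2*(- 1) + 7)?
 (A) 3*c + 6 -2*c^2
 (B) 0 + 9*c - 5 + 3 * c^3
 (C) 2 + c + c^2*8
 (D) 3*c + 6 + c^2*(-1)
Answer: A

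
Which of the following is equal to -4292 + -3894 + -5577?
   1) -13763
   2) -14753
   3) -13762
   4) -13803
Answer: 1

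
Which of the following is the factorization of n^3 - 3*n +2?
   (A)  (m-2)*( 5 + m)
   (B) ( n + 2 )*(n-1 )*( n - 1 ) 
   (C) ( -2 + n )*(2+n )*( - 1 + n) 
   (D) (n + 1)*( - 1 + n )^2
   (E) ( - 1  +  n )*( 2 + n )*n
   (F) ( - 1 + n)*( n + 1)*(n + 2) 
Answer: B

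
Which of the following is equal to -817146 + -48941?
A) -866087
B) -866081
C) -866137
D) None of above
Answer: A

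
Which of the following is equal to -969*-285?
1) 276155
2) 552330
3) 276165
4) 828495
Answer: 3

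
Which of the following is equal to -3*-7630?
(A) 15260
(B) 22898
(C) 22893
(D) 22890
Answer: D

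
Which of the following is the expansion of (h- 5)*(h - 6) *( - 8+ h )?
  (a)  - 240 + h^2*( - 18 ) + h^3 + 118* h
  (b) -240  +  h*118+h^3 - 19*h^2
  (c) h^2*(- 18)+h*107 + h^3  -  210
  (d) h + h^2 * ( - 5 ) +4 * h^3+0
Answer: b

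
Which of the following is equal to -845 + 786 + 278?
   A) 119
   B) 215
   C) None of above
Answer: C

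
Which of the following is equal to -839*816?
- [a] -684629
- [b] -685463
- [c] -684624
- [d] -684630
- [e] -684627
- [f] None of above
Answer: c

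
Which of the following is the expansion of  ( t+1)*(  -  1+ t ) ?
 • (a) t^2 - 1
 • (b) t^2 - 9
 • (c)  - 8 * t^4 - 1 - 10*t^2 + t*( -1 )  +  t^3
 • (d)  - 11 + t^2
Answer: a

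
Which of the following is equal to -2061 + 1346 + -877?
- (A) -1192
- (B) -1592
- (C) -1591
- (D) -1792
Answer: B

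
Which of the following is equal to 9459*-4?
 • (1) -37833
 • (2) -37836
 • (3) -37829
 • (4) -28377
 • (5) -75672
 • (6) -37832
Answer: 2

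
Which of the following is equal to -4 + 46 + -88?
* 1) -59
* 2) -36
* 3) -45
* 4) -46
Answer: 4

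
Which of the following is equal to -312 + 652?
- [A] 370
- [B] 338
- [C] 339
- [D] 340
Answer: D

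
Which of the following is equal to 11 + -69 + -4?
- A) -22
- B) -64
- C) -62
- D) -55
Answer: C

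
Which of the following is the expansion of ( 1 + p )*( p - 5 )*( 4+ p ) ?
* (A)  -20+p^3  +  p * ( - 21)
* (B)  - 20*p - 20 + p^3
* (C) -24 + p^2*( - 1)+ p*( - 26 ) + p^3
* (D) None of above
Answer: A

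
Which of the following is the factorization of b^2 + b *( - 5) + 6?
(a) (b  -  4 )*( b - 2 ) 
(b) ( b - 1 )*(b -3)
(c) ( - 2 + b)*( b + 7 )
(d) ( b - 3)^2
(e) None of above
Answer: e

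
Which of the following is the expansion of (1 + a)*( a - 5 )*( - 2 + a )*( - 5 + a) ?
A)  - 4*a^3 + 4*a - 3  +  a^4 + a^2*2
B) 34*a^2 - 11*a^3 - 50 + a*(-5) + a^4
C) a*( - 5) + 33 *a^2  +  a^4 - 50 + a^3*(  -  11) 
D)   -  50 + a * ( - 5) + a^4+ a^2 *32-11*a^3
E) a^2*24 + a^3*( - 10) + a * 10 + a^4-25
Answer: C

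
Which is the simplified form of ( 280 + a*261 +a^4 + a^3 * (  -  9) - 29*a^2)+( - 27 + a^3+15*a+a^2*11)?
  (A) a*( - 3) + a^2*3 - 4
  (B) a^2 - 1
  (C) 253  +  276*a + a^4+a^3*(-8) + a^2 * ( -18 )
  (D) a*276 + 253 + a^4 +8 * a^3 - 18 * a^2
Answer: C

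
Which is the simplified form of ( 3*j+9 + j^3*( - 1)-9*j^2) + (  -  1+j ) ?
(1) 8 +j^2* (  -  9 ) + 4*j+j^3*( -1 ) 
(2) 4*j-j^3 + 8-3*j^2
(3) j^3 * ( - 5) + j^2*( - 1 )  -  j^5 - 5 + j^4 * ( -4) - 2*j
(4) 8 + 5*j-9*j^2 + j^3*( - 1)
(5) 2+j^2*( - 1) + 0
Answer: 1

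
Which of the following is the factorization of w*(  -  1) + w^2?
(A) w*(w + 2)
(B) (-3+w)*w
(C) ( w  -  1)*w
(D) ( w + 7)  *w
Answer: C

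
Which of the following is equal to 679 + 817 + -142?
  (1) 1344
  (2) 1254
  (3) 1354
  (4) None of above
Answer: 3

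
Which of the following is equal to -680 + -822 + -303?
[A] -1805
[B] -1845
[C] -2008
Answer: A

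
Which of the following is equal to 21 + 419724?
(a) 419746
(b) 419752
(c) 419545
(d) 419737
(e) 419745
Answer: e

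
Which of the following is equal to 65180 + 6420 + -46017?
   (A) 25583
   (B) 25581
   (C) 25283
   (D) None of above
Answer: A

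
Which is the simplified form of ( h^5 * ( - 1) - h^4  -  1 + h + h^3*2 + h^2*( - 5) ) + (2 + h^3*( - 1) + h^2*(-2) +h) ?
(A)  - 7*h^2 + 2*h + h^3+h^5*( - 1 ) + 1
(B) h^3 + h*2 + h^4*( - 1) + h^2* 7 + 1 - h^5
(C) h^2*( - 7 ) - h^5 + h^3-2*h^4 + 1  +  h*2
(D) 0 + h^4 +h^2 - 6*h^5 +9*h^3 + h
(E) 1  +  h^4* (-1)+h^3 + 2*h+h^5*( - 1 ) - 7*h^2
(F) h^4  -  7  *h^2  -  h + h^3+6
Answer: E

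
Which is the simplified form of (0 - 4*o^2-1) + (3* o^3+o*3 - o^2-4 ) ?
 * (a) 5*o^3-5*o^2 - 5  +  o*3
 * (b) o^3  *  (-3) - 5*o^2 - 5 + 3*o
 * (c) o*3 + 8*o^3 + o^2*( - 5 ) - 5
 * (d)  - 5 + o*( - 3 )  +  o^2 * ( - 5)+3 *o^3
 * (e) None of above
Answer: e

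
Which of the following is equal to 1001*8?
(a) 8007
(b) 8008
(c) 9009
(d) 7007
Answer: b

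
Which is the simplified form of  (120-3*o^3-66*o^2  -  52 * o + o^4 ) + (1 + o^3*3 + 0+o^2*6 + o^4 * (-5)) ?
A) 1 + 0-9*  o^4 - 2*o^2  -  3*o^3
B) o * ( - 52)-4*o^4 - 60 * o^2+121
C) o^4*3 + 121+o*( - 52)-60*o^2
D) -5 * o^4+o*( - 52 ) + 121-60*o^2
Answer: B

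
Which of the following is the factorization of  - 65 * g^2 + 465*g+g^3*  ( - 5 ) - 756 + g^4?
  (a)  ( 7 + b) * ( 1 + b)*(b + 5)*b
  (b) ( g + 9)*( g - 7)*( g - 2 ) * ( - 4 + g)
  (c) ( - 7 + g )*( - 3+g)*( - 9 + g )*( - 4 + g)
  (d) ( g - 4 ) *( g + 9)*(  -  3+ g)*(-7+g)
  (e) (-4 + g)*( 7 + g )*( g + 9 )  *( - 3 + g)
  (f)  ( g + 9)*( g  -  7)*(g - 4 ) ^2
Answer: d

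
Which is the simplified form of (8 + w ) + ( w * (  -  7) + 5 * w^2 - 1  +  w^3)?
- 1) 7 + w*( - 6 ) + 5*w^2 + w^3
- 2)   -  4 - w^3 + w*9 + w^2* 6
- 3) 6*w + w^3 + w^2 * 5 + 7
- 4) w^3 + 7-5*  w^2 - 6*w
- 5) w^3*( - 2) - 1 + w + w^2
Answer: 1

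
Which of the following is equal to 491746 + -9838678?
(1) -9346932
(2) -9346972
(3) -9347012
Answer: 1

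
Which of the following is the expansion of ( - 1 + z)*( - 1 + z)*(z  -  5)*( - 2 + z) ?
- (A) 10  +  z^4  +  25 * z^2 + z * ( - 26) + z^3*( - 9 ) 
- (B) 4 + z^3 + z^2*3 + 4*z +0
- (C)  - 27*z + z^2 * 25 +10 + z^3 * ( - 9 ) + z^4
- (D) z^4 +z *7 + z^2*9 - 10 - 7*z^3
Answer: C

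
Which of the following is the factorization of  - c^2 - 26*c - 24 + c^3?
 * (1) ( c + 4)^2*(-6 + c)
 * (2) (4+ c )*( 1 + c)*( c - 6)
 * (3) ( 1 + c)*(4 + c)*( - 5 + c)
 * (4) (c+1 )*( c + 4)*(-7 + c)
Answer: 2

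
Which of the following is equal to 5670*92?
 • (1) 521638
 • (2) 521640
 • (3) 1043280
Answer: 2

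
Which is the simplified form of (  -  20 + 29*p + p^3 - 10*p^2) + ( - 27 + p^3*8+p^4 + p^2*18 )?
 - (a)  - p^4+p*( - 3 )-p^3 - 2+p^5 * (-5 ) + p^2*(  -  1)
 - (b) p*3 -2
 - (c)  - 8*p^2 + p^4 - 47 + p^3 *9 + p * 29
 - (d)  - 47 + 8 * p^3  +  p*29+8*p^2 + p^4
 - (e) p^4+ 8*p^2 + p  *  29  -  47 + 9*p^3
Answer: e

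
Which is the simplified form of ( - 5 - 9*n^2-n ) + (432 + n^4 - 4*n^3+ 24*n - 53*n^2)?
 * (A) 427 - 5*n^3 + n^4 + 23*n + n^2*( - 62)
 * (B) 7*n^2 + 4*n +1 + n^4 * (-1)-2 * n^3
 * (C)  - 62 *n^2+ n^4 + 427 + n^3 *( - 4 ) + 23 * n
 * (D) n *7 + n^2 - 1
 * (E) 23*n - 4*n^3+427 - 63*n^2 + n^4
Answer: C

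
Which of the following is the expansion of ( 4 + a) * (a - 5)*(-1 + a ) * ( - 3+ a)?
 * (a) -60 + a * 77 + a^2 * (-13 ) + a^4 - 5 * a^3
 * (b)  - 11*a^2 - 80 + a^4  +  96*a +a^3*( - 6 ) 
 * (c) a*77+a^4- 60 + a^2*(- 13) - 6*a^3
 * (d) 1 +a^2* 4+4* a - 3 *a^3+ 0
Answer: a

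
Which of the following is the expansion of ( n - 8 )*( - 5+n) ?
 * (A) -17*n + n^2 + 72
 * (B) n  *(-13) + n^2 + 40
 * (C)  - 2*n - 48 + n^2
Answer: B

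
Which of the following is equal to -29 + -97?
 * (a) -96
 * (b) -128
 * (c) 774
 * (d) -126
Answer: d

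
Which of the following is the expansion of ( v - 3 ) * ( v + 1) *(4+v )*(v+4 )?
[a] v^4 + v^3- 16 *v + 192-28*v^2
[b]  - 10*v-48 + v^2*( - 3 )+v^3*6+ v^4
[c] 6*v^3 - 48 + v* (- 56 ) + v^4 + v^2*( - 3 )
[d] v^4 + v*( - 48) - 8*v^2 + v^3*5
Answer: c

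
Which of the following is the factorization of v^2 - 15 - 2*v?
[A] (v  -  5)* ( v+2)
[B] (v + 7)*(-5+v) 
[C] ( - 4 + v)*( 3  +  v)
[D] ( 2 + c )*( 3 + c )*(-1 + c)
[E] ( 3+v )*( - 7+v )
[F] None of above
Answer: F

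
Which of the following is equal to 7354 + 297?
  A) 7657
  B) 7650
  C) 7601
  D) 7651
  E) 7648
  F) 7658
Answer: D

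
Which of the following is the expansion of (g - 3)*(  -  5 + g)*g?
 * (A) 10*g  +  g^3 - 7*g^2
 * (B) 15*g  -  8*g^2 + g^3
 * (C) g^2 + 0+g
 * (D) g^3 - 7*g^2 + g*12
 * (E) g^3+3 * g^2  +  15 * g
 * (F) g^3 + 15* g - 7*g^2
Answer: B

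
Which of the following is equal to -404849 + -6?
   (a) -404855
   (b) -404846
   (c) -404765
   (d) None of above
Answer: a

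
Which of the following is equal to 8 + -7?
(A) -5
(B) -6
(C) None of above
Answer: C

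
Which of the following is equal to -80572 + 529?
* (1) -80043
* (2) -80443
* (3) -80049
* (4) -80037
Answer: 1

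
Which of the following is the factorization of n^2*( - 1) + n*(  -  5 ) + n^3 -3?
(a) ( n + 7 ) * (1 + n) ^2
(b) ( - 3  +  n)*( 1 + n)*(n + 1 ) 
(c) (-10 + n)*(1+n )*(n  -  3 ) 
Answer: b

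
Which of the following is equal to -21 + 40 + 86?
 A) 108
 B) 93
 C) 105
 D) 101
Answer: C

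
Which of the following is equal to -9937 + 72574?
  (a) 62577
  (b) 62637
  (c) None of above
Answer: b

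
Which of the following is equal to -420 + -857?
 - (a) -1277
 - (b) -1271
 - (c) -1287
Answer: a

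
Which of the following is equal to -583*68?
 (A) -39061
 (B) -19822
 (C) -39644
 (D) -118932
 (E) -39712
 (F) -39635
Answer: C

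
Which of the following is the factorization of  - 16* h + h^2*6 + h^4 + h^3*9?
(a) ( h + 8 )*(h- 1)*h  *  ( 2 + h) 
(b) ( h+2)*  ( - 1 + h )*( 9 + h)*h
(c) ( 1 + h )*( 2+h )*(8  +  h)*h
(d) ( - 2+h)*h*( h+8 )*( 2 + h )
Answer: a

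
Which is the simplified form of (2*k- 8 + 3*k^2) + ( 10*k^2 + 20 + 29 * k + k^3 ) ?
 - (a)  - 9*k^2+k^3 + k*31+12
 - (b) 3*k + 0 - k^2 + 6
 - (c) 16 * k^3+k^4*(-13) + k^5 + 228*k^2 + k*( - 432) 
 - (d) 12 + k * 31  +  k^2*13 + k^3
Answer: d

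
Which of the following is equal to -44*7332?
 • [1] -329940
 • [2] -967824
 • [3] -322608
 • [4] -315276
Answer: 3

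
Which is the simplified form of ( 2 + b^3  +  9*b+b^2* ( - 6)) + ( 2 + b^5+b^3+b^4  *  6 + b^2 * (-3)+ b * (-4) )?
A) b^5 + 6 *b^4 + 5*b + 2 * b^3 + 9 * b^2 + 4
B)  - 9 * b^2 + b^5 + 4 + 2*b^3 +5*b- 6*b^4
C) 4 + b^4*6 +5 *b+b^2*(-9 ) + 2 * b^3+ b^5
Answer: C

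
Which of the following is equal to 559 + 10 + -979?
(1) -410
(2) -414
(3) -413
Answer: 1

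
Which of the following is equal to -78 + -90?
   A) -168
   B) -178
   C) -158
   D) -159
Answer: A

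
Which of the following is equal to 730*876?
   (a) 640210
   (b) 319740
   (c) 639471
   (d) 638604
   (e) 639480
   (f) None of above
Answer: e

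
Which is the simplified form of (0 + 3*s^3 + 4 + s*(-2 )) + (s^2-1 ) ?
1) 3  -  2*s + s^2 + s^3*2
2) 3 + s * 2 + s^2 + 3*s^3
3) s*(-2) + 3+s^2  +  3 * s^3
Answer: 3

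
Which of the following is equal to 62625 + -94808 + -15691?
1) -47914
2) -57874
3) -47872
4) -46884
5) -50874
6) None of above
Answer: 6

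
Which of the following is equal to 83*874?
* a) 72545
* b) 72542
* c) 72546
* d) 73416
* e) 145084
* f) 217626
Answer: b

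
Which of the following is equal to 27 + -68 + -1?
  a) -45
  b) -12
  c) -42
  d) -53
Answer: c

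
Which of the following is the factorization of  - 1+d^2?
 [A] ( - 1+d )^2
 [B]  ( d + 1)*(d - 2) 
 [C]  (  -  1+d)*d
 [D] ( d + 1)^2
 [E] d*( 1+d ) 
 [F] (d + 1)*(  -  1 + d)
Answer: F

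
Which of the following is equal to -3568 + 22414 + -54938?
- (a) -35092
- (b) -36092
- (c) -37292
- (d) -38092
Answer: b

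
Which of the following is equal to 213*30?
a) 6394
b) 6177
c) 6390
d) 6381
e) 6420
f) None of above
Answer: c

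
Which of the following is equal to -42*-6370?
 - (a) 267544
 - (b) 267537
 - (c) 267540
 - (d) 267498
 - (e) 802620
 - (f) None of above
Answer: c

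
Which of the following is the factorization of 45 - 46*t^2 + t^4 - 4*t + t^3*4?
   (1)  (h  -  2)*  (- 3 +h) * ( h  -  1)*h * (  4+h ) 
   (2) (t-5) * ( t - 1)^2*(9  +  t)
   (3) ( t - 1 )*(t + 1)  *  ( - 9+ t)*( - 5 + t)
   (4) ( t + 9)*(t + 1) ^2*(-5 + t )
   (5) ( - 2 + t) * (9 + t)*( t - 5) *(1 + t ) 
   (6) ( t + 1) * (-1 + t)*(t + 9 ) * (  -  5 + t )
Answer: 6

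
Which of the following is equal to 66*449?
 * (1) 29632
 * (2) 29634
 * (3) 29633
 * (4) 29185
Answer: 2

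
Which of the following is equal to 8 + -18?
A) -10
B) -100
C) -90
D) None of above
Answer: A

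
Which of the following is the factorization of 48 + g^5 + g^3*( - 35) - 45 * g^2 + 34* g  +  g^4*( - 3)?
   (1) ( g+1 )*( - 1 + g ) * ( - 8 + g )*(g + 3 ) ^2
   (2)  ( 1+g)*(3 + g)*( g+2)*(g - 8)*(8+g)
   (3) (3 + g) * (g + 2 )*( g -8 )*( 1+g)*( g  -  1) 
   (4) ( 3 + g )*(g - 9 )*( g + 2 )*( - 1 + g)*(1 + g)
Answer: 3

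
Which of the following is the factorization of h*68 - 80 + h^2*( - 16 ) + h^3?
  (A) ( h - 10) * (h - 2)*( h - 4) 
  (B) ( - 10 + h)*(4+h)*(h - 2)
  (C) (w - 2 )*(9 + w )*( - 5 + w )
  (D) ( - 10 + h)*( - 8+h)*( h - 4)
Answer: A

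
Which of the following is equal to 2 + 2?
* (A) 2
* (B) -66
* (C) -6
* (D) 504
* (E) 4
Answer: E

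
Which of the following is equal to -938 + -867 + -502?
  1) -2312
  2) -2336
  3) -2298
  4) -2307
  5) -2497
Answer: 4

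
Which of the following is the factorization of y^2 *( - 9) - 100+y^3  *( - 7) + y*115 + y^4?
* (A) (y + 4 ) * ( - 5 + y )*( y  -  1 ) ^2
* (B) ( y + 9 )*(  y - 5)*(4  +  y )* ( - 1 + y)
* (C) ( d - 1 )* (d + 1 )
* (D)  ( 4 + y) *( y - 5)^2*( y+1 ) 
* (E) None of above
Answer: E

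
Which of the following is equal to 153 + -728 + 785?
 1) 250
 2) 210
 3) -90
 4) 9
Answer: 2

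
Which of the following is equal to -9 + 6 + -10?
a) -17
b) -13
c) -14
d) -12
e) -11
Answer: b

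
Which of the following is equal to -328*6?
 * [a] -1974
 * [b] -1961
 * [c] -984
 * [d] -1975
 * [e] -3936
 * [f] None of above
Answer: f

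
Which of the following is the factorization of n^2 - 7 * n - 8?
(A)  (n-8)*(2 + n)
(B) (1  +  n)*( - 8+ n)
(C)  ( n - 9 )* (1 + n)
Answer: B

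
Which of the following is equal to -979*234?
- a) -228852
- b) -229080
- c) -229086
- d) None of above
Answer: c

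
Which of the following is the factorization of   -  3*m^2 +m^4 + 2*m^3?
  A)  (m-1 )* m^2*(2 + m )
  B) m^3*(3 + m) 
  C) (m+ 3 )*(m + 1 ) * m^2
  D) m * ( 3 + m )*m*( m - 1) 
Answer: D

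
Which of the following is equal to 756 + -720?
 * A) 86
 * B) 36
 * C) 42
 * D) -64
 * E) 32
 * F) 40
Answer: B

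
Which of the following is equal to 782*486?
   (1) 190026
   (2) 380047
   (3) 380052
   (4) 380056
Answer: 3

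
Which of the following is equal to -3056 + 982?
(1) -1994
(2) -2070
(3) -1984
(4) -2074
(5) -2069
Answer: 4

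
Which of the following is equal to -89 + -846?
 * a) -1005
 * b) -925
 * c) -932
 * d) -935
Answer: d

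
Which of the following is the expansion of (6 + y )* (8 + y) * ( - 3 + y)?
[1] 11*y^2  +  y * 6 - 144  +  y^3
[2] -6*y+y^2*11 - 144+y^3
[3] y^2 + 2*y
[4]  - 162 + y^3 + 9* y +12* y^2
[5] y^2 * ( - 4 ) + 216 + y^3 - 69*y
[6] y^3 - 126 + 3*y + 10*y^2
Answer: 1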